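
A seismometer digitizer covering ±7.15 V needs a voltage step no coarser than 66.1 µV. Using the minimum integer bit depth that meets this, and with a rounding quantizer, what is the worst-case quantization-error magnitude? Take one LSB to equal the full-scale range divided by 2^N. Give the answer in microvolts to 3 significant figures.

27.3 µV

The full-scale span is 7.15 − (-7.15) = 14.3 V.
Levels needed ≥ 14.3/66.1 µV = 216300. 2^18 = 262144 suffices, so N_min = 18.
LSB = 14.3 V ÷ 2^18 = 14.3/262144 V = 54.550 µV.
Max error for round-to-nearest is LSB/2 = 27.3 µV.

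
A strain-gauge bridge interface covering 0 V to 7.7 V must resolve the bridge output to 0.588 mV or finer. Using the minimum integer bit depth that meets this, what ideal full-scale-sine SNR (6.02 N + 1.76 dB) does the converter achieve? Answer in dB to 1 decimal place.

Full-scale range = 7.7 V.
Required number of levels: 7.7/0.588 mV = 13095; smallest N with 2^N ≥ that is 14.
6.02(14) + 1.76 = 86.04 dB.

86.0 dB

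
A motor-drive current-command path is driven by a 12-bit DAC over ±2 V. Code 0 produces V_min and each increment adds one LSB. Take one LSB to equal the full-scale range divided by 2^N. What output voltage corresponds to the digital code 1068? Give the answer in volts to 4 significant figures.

-0.9570 V

Span: 2 V − (-2 V) = 4 V. LSB = 4 V / 2^12.
V_out = -2 + 1068 × (4/4096) V
      = -2 + 1.04297 = -0.957031 V.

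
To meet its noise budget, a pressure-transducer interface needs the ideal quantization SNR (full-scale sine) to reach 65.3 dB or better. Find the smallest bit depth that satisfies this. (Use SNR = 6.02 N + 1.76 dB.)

11 bits

Required N = ⌈(65.3 − 1.76)/6.02⌉ = ⌈10.555⌉ = 11.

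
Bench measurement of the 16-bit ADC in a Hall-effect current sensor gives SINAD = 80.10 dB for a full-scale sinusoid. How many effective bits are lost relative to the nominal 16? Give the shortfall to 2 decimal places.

Effective bits = (80.10 − 1.76)/6.02 = 13.0133.
16 − 13.0133 = 2.99 bits below nominal.

2.99 bits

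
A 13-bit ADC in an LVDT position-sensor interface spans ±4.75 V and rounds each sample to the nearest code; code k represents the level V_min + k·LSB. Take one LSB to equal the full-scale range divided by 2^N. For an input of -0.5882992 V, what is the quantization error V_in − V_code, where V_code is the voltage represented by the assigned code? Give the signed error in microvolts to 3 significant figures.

−348 µV

The full-scale span is 4.75 − (-4.75) = 9.5 V. LSB = 9.5 V / 2^13 ≈ 1.160 mV.
Position in LSBs: (-0.5882992 − (-4.75)) × 8192/9.5 = 3588.7003; rounding gives k = 3589.
Reconstructed level: -4.75 + 3589 × 9.5/8192 V = -0.5879516602 V.
e = -0.5882992 − (-0.5879516602) = −348 µV.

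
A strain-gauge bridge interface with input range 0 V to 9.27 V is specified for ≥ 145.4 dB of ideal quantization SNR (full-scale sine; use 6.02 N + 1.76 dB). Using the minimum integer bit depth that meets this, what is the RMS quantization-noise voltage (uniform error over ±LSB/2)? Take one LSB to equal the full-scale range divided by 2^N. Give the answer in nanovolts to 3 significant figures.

160 nV

Full-scale range = 9.27 V.
6.02 N + 1.76 ≥ 145.4 gives N ≥ 23.860, so the minimum integer is 24.
Step size = 9.27/16777216 V = 0.55254 µV.
V_rms = LSB/√12 = 160 nV.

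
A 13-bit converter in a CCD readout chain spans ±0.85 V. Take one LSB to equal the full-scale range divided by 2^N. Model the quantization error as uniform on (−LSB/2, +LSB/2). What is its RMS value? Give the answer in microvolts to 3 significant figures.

59.9 µV

Span: 0.85 V − (-0.85 V) = 1.7 V.
LSB = 1.7 V / 2^13 = 207.52 µV.
V_rms = LSB/√12 = 207.52 µV / √12 = 59.9 µV.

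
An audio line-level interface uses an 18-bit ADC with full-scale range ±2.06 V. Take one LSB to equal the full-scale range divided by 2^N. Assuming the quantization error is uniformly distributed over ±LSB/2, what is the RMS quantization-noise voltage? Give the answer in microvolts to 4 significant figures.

4.537 µV

Full-scale range = 2.06 V − (-2.06 V) = 4.12 V.
Step size = 4.12/262144 V = 15.7166 µV.
For a uniform distribution on [−LSB/2, +LSB/2], V_rms = LSB/√12 = 15.7166 µV/3.4641 = 4.537 µV.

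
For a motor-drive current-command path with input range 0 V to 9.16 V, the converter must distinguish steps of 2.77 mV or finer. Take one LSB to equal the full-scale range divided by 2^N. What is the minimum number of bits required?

Span = 9.16 V.
9.16 V / 2.77 mV = 3307. Since 2^11 = 2048 and 2^12 = 4096, N = 12.

12 bits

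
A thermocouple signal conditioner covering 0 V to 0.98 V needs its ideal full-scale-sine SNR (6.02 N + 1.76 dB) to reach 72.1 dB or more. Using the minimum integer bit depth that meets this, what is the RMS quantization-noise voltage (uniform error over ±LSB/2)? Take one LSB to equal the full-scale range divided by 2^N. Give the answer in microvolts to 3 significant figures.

Span = 0.98 V.
N ≥ (72.1 − 1.76)/6.02 = 11.684 → N_min = 12.
One LSB is 0.98 V / 4096 = 239.26 µV.
σ_q = LSB/√12 = 239.26 µV/3.4641 = 69.1 µV.

69.1 µV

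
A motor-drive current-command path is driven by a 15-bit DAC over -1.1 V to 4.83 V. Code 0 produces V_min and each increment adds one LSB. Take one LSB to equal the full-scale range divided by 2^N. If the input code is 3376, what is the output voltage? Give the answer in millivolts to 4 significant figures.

Full-scale range = 4.83 V − (-1.1 V) = 5.93 V. LSB = 5.93 V / 2^15.
V_out = -1.1 + 3376 × (5.93/32768) V
      = -1.1 + 0.610952 = -0.489048 V.

-489.0 mV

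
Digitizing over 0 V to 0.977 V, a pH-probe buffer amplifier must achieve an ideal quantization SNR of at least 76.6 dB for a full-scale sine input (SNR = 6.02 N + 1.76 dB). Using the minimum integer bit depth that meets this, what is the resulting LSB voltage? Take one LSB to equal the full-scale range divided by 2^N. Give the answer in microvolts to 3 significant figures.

Span = 0.977 V.
Required N = ⌈(76.6 − 1.76)/6.02⌉ = ⌈12.432⌉ = 13.
LSB = 0.977 V ÷ 2^13 = 0.977/8192 V = 119 µV.

119 µV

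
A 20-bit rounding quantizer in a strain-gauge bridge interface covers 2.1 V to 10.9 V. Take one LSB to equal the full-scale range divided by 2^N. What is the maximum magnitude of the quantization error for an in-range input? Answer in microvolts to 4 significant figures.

4.196 µV

Range = 10.9 − (2.1) = 8.8 V.
One LSB is 8.8 V / 1048576 = 8.39233 µV.
|e|_max = LSB/2 = 4.196 µV.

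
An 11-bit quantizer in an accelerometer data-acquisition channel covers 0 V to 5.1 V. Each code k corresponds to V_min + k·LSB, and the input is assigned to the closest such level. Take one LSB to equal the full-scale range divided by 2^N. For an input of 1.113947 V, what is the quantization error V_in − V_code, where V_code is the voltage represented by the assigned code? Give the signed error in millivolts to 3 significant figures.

Range is 5.1 V. LSB = 5.1 V / 2^11 ≈ 2.490 mV.
(1.113947 − (0)) / LSB = 1.113947 × 2048/5.1 = 447.3262. Nearest integer: k = 447.
Reconstructed level: 0 + 447 × 5.1/2048 V = 1.113134766 V.
Error = V_in − V_code = 1.113947 − (1.113134766) = +0.812 mV.

+0.812 mV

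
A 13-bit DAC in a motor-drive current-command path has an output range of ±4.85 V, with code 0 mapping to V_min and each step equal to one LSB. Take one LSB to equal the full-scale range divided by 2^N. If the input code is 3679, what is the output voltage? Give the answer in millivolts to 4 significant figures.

-493.8 mV

The full-scale span is 4.85 − (-4.85) = 9.7 V. LSB = 9.7 V / 2^13.
Output = V_min + (3679/8192) × range = -4.85 + 0.449097 × 9.7 V
      = -4.85 + 4.35624 = -0.493762 V.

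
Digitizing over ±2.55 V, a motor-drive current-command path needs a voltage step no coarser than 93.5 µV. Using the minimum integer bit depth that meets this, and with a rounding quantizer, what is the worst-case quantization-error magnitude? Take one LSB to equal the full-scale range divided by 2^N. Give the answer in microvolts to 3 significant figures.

38.9 µV

Range = 2.55 − (-2.55) = 5.1 V.
5.1 V / 93.5 µV = 54550. Since 2^15 = 32768 and 2^16 = 65536, N = 16.
LSB = 5.1 V / 2^16 = 77.820 µV.
|e|_max = LSB/2 = 38.9 µV.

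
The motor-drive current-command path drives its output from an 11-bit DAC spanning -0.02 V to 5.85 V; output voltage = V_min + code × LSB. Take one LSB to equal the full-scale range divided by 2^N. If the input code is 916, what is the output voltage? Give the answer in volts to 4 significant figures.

The full-scale span is 5.85 − (-0.02) = 5.87 V. LSB = 5.87 V / 2^11.
V_out = -0.02 + 916 × (5.87/2048) V
      = -0.02 + 2.62545 = 2.60545 V.

2.605 V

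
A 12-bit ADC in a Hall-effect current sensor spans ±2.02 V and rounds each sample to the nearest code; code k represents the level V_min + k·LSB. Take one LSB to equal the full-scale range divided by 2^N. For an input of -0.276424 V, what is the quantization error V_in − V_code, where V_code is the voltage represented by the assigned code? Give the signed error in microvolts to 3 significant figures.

Full-scale range = 2.02 V − (-2.02 V) = 4.04 V. LSB = 4.04 V / 2^12 ≈ 0.9863 mV.
(-0.276424 − (-2.02)) / LSB = 1.743576 × 4096/4.04 = 1767.7444. Nearest integer: k = 1768.
V_code = V_min + k × range/2^12 = -2.02 + 1768 × 4.04/4096 = -0.2761718750 V.
V_in − V_code = -0.276424 − (-0.2761718750) = −252 µV.

−252 µV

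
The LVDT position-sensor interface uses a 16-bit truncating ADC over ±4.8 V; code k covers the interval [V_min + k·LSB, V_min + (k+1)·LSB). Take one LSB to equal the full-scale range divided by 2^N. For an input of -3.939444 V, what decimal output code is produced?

5874

Range = 4.8 − (-4.8) = 9.6 V. LSB = 9.6 V / 2^16 ≈ 146.5 µV.
code = ⌊(V_in − V_min)/LSB⌋ = ⌊(V_in − V_min) × 2^16 / range⌋
     = ⌊(-3.939444 − (-4.8)) × 65536 / 9.6⌋ = ⌊0.860556 × 65536/9.6⌋
     = ⌊5874.729⌋ = 5874.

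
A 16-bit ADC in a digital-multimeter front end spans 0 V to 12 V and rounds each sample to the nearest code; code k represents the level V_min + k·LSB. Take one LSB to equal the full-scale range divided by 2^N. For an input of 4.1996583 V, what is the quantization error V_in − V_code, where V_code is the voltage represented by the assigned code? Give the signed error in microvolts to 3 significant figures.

Span = 12 V. LSB = 12 V / 2^16 ≈ 183.1 µV.
(V_in − V_min)/LSB = (4.1996583 − (0)) × 65536/12 = 22935.7339 → nearest code k = 22936.
V_code = V_min + k × range/2^16 = 0 + 22936 × 12/65536 = 4.1997070313 V.
V_in − V_code = 4.1996583 − (4.1997070313) = −48.7 µV.

−48.7 µV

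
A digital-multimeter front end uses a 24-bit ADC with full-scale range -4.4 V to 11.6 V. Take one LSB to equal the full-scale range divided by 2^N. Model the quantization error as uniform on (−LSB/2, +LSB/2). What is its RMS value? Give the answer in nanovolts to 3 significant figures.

Full-scale range = 11.6 V − (-4.4 V) = 16 V.
LSB = 16 V / 2^24 = 0.95367 µV.
For a uniform distribution on [−LSB/2, +LSB/2], V_rms = LSB/√12 = 0.95367 µV/3.4641 = 275 nV.

275 nV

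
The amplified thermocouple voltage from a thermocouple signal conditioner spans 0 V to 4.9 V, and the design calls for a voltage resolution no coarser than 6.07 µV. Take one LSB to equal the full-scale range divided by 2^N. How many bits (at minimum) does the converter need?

20 bits

Range is 4.9 V.
Need 2^N ≥ 4.9 V / 6.07 µV = 807200 → N_min = 20.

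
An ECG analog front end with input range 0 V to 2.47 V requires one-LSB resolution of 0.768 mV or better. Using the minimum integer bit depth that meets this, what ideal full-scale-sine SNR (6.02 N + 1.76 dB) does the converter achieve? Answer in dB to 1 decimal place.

Full-scale range = 2.47 V.
Levels needed ≥ 2.47/0.768 mV = 3216. 2^12 = 4096 suffices, so N_min = 12.
SNR = 6.02 × 12 + 1.76 = 74.00 dB.

74.0 dB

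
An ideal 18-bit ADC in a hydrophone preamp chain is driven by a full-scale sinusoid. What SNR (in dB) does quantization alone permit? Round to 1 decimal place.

110.1 dB

For an ideal N-bit converter with full-scale sine input, SNR = 6.02 N + 1.76 dB. SNR = 6.02 × 18 + 1.76 = 108.36 + 1.76 = 110.12 dB.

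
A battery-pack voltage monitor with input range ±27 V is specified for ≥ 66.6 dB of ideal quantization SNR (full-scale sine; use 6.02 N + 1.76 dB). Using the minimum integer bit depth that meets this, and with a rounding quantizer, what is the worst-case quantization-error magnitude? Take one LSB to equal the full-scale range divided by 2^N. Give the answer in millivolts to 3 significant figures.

13.2 mV

Range = 27 − (-27) = 54 V.
6.02 N + 1.76 ≥ 66.6 gives N ≥ 10.771, so the minimum integer is 11.
One LSB is 54 V / 2048 = 26.367 mV.
Half an LSB is 13.2 mV.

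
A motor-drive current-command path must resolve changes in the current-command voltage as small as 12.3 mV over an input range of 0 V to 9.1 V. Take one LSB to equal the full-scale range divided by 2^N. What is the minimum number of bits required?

10 bits

Full-scale range = 9.1 V.
Levels needed ≥ 9.1/12.3 mV = 739.8. 2^10 = 1024 suffices, so N_min = 10.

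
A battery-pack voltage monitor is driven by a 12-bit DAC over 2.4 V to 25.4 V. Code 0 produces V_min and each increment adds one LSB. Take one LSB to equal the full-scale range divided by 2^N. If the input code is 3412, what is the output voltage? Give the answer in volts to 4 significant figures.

21.56 V

Full-scale range = 25.4 V − (2.4 V) = 23 V. LSB = 23 V / 2^12.
V_out = V_min + code × LSB = 2.4 V + 3412 × 23 V / 4096
      = 2.4 V + 19.1592 V = 21.5592 V.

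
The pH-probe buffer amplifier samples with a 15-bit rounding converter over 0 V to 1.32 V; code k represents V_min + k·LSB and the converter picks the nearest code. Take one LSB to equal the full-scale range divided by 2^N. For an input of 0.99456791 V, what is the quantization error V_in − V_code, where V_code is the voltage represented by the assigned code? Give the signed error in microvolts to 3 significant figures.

+15.9 µV

Span = 1.32 V. LSB = 1.32 V / 2^15 ≈ 40.28 µV.
Position in LSBs: (0.99456791 − (0)) × 32768/1.32 = 24689.3949; rounding gives k = 24689.
Reconstructed level: 0 + 24689 × 1.32/32768 V = 0.99455200195 V.
Error = V_in − V_code = 0.99456791 − (0.99455200195) = +15.9 µV.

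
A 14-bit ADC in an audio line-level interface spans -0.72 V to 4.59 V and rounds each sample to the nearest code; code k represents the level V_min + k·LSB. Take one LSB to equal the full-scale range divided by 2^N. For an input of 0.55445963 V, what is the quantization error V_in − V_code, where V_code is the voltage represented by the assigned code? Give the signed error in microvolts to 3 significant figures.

+111 µV

The full-scale span is 4.59 − (-0.72) = 5.31 V. LSB = 5.31 V / 2^14 ≈ 324.1 µV.
(0.55445963 − (-0.72)) / LSB = 1.27445963 × 16384/5.31 = 3932.3440. Nearest integer: k = 3932.
V_code = V_min + k × range/2^14 = -0.72 + 3932 × 5.31/16384 = 0.55434814453 V.
Error = V_in − V_code = 0.55445963 − (0.55434814453) = +111 µV.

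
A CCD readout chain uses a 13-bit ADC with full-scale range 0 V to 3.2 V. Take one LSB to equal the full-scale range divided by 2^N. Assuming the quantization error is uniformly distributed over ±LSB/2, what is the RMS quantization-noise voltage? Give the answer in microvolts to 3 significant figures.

Full-scale range = 3.2 V.
LSB = 3.2 V ÷ 2^13 = 3.2/8192 V = 390.63 µV.
For a uniform distribution on [−LSB/2, +LSB/2], V_rms = LSB/√12 = 390.63 µV/3.4641 = 113 µV.

113 µV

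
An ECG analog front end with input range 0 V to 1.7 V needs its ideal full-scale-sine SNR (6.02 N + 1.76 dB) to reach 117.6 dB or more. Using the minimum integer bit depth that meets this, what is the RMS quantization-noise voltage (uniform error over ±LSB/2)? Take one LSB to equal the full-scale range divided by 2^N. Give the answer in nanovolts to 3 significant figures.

468 nV

Span = 1.7 V.
Solving 6.02 N ≥ 117.6 − 1.76: N ≥ 19.243. Round up → N = 20.
LSB = 1.7 V ÷ 2^20 = 1.7/1048576 V = 1.6212 µV.
σ_q = LSB/√12 = 1.6212 µV/3.4641 = 468 nV.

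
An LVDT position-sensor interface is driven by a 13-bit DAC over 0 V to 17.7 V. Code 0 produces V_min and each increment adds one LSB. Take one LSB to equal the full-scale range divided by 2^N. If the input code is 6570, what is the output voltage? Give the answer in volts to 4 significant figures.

14.20 V

V_FS = 17.7 V. LSB = 17.7 V / 2^13.
Output = V_min + (6570/8192) × range = 0 + 0.802002 × 17.7 V
      = 0 V + 14.1954 V = 14.1954 V.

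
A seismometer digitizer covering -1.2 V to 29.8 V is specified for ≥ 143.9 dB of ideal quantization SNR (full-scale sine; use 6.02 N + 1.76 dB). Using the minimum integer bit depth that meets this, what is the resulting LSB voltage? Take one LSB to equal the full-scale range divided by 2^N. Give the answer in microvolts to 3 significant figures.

1.85 µV

The full-scale span is 29.8 − (-1.2) = 31 V.
Required N = ⌈(143.9 − 1.76)/6.02⌉ = ⌈23.611⌉ = 24.
LSB = 31 V ÷ 2^24 = 31/16777216 V = 1.85 µV.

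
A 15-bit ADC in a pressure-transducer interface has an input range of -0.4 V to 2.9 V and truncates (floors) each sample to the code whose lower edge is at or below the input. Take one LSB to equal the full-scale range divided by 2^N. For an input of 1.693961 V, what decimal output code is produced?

20792

The full-scale span is 2.9 − (-0.4) = 3.3 V. LSB = 3.3 V / 2^15 ≈ 100.7 µV.
(V_in − V_min) × 2^15/range = (1.693961 − (-0.4)) × 32768/3.3 = 20792.398.
Floor → code = 20792.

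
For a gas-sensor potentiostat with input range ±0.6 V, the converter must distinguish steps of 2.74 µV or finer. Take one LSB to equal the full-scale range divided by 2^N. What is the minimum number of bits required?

19 bits

Full-scale range = 0.6 V − (-0.6 V) = 1.2 V.
Need 2^N ≥ 1.2 V / 2.74 µV = 438000 → N_min = 19.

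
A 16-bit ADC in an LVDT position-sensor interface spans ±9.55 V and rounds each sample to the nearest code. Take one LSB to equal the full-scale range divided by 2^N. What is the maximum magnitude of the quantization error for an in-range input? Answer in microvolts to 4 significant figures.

Range = 9.55 − (-9.55) = 19.1 V.
LSB = 19.1 V / 2^16 = 291.443 µV.
A rounding quantizer has |error| ≤ LSB/2 = 145.7 µV.

145.7 µV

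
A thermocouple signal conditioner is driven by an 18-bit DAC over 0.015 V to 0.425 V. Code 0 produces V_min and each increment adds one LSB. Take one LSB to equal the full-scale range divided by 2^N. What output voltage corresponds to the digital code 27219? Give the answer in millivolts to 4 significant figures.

The full-scale span is 0.425 − (0.015) = 0.41 V. LSB = 0.41 V / 2^18.
Output = V_min + (27219/262144) × range = 0.015 + 0.103832 × 0.41 V
      = 0.015 + 0.0425712 = 0.0575712 V.

57.57 mV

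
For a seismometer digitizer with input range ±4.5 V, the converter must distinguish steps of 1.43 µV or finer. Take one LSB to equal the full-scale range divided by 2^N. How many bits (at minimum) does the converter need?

Span: 4.5 V − (-4.5 V) = 9 V.
Required number of levels: 9/1.43 µV = 6.2937e6; smallest N with 2^N ≥ that is 23.

23 bits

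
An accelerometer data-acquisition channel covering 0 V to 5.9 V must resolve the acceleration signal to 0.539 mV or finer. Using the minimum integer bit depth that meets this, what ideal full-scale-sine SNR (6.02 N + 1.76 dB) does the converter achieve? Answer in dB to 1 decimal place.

86.0 dB

Range is 5.9 V.
Need 2^N ≥ 5.9 V / 0.539 mV = 10950 → N_min = 14.
SNR = 6.02 × 14 + 1.76 = 86.04 dB.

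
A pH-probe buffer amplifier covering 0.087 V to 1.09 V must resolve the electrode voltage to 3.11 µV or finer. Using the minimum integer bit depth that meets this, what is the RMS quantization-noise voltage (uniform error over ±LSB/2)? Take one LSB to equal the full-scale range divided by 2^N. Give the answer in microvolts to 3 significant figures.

0.552 µV

Full-scale range = 1.09 V − (0.087 V) = 1.003 V.
Levels needed ≥ 1.003/3.11 µV = 322500. 2^19 = 524288 suffices, so N_min = 19.
LSB = 1.003 V / 2^19 = 1.9131 µV.
RMS noise = LSB/√12 = 0.552 µV.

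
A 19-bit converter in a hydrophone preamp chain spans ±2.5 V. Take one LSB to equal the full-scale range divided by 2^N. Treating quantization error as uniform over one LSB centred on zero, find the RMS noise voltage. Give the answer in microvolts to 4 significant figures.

Full-scale range = 2.5 V − (-2.5 V) = 5 V.
Step size = 5/524288 V = 9.53674 µV.
V_rms = LSB/√12 = 9.53674 µV / √12 = 2.753 µV.

2.753 µV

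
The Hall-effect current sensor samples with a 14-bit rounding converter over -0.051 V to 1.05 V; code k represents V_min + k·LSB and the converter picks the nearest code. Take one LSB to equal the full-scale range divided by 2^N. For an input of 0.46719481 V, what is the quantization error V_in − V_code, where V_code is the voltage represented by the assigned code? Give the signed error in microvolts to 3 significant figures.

+17.9 µV

Span: 1.05 V − (-0.051 V) = 1.101 V. LSB = 1.101 V / 2^14 ≈ 67.20 µV.
(V_in − V_min)/LSB = (0.46719481 − (-0.051)) × 16384/1.101 = 7711.2659 → nearest code k = 7711.
V_code = V_min + k × range/2^14 = -0.051 + 7711 × 1.101/16384 = 0.46717694092 V.
V_in − V_code = 0.46719481 − (0.46717694092) = +17.9 µV.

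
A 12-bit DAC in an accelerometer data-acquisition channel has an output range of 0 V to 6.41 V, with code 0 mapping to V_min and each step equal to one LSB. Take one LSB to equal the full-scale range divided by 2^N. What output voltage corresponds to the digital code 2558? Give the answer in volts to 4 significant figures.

Full-scale range = 6.41 V. LSB = 6.41 V / 2^12.
V_out = 0 + 2558 × (6.41/4096) V
      = 0 V + 4.00312 V = 4.00312 V.

4.003 V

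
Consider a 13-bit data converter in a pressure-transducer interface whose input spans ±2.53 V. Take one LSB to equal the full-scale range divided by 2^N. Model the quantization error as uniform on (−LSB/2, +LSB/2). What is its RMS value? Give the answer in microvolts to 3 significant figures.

178 µV

The full-scale span is 2.53 − (-2.53) = 5.06 V.
LSB = 5.06 V ÷ 2^13 = 5.06/8192 V = 0.61768 mV.
RMS of a uniform error over width LSB is LSB/√12 = 178 µV.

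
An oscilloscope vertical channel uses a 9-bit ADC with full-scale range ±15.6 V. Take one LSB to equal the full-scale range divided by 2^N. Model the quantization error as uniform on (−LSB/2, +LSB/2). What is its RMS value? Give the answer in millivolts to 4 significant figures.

Range = 15.6 − (-15.6) = 31.2 V.
One LSB is 31.2 V / 512 = 60.9375 mV.
V_rms = LSB/√12 = 60.9375 mV / √12 = 17.59 mV.

17.59 mV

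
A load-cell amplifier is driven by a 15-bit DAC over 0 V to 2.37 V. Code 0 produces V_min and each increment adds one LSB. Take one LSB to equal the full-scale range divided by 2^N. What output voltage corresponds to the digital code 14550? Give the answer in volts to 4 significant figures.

1.052 V

Full-scale range = 2.37 V. LSB = 2.37 V / 2^15.
Output = V_min + (14550/32768) × range = 0 + 0.444031 × 2.37 V
      = 0 V + 1.05235 V = 1.05235 V.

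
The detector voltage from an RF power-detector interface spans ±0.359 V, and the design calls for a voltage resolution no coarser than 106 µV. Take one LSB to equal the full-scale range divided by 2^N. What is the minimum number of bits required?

13 bits

The full-scale span is 0.359 − (-0.359) = 0.718 V.
0.718 V / 106 µV = 6774. Since 2^12 = 4096 and 2^13 = 8192, N = 13.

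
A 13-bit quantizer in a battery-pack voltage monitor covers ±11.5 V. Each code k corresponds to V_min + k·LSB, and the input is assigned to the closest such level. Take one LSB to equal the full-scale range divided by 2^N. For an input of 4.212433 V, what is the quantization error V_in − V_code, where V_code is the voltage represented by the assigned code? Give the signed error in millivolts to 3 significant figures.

The full-scale span is 11.5 − (-11.5) = 23 V. LSB = 23 V / 2^13 ≈ 2.808 mV.
Position in LSBs: (4.212433 − (-11.5)) × 8192/23 = 5596.3587; rounding gives k = 5596.
V_code = -11.5 + (5596/8192) × 23 = 4.211425781 V.
e = 4.212433 − (4.211425781) = +1.01 mV.

+1.01 mV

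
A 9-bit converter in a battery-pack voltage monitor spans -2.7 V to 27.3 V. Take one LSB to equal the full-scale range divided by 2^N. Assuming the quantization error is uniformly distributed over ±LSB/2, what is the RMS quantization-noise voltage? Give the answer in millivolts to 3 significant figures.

16.9 mV

Span: 27.3 V − (-2.7 V) = 30 V.
LSB = 30 V / 2^9 = 58.594 mV.
For a uniform distribution on [−LSB/2, +LSB/2], V_rms = LSB/√12 = 58.594 mV/3.4641 = 16.9 mV.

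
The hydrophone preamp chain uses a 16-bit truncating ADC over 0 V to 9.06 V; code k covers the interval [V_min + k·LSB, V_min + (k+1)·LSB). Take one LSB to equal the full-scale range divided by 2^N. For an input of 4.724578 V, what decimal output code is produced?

34175

Span = 9.06 V. LSB = 9.06 V / 2^16 ≈ 138.2 µV.
V_in − V_min = 4.724578 − (0) = 4.724578 V.
Divide by LSB: 4.724578 × 65536/9.06 = 34175.4905.
Truncating gives code 34175.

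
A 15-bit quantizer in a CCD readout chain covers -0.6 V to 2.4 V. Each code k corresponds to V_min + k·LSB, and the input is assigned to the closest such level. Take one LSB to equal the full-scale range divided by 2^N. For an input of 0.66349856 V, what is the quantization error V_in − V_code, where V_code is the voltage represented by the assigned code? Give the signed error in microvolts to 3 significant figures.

Full-scale range = 2.4 V − (-0.6 V) = 3 V. LSB = 3 V / 2^15 ≈ 91.55 µV.
(0.66349856 − (-0.6)) / LSB = 1.26349856 × 32768/3 = 13800.7736. Nearest integer: k = 13801.
Reconstructed level: -0.6 + 13801 × 3/32768 V = 0.66351928711 V.
V_in − V_code = 0.66349856 − (0.66351928711) = −20.7 µV.

−20.7 µV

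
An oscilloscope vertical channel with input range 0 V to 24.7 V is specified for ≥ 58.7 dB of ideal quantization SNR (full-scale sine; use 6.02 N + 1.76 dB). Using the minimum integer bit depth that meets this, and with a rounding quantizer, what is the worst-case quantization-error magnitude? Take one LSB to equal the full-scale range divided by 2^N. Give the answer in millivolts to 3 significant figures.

12.1 mV

V_FS = 24.7 V.
Required N = ⌈(58.7 − 1.76)/6.02⌉ = ⌈9.458⌉ = 10.
LSB = 24.7 V ÷ 2^10 = 24.7/1024 V = 24.121 mV.
|e|_max = LSB/2 = 12.1 mV.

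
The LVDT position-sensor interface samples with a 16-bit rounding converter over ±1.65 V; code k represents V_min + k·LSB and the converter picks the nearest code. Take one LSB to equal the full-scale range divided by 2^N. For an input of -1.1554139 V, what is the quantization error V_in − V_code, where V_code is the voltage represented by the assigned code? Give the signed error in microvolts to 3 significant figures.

Range = 1.65 − (-1.65) = 3.3 V. LSB = 3.3 V / 2^16 ≈ 50.35 µV.
Position in LSBs: (-1.1554139 − (-1.65)) × 65536/3.3 = 9822.1802; rounding gives k = 9822.
V_code = -1.65 + (9822/65536) × 3.3 = -1.1554229736 V.
e = -1.1554139 − (-1.1554229736) = +9.07 µV.

+9.07 µV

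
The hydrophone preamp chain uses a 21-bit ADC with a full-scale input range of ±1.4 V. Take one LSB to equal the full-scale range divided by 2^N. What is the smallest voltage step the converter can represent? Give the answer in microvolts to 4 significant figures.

The full-scale span is 1.4 − (-1.4) = 2.8 V.
There are 2^21 = 2097152 steps.
One LSB is 2.8 V / 2097152 = 1.335 µV.

1.335 µV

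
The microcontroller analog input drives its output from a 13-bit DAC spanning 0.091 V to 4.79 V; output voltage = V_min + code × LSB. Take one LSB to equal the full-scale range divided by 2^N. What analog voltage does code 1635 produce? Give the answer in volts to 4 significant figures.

Full-scale range = 4.79 V − (0.091 V) = 4.699 V. LSB = 4.699 V / 2^13.
V_out = V_min + code × LSB = 0.091 V + 1635 × 4.699 V / 8192
      = 0.091 + 0.937850 = 1.02885 V.

1.029 V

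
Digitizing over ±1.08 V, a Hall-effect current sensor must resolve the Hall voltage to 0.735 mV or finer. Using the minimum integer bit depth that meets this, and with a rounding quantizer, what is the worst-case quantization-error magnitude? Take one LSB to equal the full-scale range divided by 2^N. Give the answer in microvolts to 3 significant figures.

Range = 1.08 − (-1.08) = 2.16 V.
2.16 V / 0.735 mV = 2939. Since 2^11 = 2048 and 2^12 = 4096, N = 12.
Step size = 2.16/4096 V = 0.52734 mV.
|e|_max = LSB/2 = 264 µV.

264 µV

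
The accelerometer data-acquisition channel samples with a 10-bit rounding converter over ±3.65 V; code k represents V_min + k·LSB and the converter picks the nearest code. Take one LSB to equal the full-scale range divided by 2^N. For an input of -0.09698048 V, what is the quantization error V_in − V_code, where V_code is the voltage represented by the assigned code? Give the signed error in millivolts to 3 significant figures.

Range = 3.65 − (-3.65) = 7.3 V. LSB = 7.3 V / 2^10 ≈ 7.129 mV.
Position in LSBs: (-0.09698048 − (-3.65)) × 1024/7.3 = 498.3962; rounding gives k = 498.
Reconstructed level: -3.65 + 498 × 7.3/1024 V = -0.09980468750 V.
V_in − V_code = -0.09698048 − (-0.09980468750) = +2.82 mV.

+2.82 mV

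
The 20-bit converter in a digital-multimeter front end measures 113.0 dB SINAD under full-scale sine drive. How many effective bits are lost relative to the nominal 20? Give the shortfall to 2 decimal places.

ENOB = (SINAD − 1.76)/6.02 = (113.0 − 1.76)/6.02 = 18.4784 bits.
Shortfall = 20 − 18.4784 = 1.5216 bits.

1.52 bits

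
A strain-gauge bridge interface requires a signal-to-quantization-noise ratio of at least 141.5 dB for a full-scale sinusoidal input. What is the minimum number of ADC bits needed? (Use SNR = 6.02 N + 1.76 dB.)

Required N = ⌈(141.5 − 1.76)/6.02⌉ = ⌈23.213⌉ = 24.

24 bits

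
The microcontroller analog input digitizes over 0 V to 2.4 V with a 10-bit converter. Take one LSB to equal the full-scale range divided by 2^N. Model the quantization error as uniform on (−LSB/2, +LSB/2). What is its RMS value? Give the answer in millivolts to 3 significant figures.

0.677 mV

Full-scale range = 2.4 V.
LSB = 2.4 V ÷ 2^10 = 2.4/1024 V = 2.3438 mV.
σ_q = LSB/√12 = 2.3438 mV/3.4641 = 0.677 mV.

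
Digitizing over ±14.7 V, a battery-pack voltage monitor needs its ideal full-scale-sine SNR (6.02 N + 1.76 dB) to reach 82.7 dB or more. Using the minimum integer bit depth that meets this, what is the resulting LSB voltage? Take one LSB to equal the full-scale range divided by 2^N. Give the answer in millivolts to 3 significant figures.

Range = 14.7 − (-14.7) = 29.4 V.
Required N = ⌈(82.7 − 1.76)/6.02⌉ = ⌈13.445⌉ = 14.
LSB = 29.4 V / 2^14 = 1.79 mV.

1.79 mV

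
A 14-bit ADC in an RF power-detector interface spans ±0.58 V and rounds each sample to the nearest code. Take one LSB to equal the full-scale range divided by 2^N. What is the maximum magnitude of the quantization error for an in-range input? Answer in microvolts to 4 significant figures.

35.40 µV

Full-scale range = 0.58 V − (-0.58 V) = 1.16 V.
LSB = 1.16 V / 2^14 = 70.8008 µV.
|e|_max = LSB/2 = 35.40 µV.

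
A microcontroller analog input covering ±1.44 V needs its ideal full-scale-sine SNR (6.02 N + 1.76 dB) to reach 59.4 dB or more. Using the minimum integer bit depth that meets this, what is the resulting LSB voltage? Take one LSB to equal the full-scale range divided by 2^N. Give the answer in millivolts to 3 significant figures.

Full-scale range = 1.44 V − (-1.44 V) = 2.88 V.
6.02 N + 1.76 ≥ 59.4 gives N ≥ 9.575, so the minimum integer is 10.
LSB = 2.88 V / 2^10 = 2.81 mV.

2.81 mV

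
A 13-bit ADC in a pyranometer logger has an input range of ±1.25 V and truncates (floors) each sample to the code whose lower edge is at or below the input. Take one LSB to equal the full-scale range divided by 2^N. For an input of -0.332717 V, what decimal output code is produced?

The full-scale span is 1.25 − (-1.25) = 2.5 V. LSB = 2.5 V / 2^13 ≈ 305.2 µV.
(V_in − V_min) × 2^13/range = (-0.332717 − (-1.25)) × 8192/2.5 = 3005.753.
Floor → code = 3005.

3005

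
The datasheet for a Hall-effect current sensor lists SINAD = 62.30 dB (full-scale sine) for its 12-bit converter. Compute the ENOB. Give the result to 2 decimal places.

ENOB = (SINAD − 1.76) / 6.02 = (62.30 − 1.76) / 6.02 = 60.54 / 6.02 = 10.0565.

10.06 bits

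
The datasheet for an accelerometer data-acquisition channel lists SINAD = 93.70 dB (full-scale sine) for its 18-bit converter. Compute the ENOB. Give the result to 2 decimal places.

15.27 bits

Inverting SNR = 6.02 N + 1.76: N_eff = (93.70 − 1.76)/6.02 = 15.2724.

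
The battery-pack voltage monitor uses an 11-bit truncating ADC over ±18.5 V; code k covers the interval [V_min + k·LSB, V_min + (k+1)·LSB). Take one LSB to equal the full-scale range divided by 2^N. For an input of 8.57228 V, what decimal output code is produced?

1498

Full-scale range = 18.5 V − (-18.5 V) = 37 V. LSB = 37 V / 2^11 ≈ 18.07 mV.
V_in − V_min = 8.57228 − (-18.5) = 27.07228 V.
Divide by LSB: 27.07228 × 2048/37 = 1498.4873.
Truncating gives code 1498.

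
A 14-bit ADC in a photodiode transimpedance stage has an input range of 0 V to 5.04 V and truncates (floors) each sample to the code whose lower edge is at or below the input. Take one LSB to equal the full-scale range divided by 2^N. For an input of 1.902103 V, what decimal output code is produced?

Range is 5.04 V. LSB = 5.04 V / 2^14 ≈ 307.6 µV.
V_in − V_min = 1.902103 − (0) = 1.902103 V.
Divide by LSB: 1.902103 × 16384/5.04 = 6183.3444.
Truncating gives code 6183.

6183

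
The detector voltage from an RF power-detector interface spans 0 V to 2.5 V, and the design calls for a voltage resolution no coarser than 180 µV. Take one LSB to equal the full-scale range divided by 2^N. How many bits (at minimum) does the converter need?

14 bits

Full-scale range = 2.5 V.
2.5 V / 180 µV = 13890. Since 2^13 = 8192 and 2^14 = 16384, N = 14.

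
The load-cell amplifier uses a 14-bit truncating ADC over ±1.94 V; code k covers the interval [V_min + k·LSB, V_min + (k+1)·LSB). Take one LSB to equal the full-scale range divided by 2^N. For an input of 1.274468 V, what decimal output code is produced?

Range = 1.94 − (-1.94) = 3.88 V. LSB = 3.88 V / 2^14 ≈ 236.8 µV.
code = ⌊(V_in − V_min)/LSB⌋ = ⌊(V_in − V_min) × 2^14 / range⌋
     = ⌊(1.274468 − (-1.94)) × 16384 / 3.88⌋ = ⌊3.214468 × 16384/3.88⌋
     = ⌊13573.671⌋ = 13573.

13573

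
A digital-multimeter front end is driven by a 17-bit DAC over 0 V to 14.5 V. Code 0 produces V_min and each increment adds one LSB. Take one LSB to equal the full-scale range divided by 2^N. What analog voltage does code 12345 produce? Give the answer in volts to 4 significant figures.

1.366 V

Range is 14.5 V. LSB = 14.5 V / 2^17.
Output = V_min + (12345/131072) × range = 0 + 0.0941849 × 14.5 V
      = 0 + 1.36568 = 1.36568 V.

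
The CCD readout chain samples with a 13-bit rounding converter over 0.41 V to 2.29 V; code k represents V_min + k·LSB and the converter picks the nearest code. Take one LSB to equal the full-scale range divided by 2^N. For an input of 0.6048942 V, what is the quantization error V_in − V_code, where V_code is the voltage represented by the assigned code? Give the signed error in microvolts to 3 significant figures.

+55.3 µV

Span: 2.29 V − (0.41 V) = 1.88 V. LSB = 1.88 V / 2^13 ≈ 229.5 µV.
(V_in − V_min)/LSB = (0.6048942 − (0.41)) × 8192/1.88 = 849.2411 → nearest code k = 849.
Reconstructed level: 0.41 + 849 × 1.88/8192 V = 0.6048388672 V.
e = 0.6048942 − (0.6048388672) = +55.3 µV.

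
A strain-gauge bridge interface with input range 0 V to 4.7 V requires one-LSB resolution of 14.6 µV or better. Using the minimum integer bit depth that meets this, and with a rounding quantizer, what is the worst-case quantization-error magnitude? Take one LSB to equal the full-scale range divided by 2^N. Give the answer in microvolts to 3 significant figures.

4.48 µV

Full-scale range = 4.7 V.
4.7 V / 14.6 µV = 321900. Since 2^18 = 262144 and 2^19 = 524288, N = 19.
Step size = 4.7/524288 V = 8.9645 µV.
Max error for round-to-nearest is LSB/2 = 4.48 µV.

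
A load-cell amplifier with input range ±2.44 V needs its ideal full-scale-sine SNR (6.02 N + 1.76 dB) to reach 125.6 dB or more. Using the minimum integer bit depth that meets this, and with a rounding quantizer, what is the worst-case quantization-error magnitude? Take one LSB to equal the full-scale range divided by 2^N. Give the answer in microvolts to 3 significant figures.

1.16 µV

Range = 2.44 − (-2.44) = 4.88 V.
6.02 N + 1.76 ≥ 125.6 gives N ≥ 20.571, so the minimum integer is 21.
Step size = 4.88/2097152 V = 2.3270 µV.
|e|_max = LSB/2 = 1.16 µV.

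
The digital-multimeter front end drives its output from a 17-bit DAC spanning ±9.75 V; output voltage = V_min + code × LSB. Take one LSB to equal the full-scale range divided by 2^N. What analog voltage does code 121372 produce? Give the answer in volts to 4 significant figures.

Range = 9.75 − (-9.75) = 19.5 V. LSB = 19.5 V / 2^17.
V_out = V_min + code × LSB = -9.75 V + 121372 × 19.5 V / 131072
      = -9.75 V + 18.0569 V = 8.30690 V.

8.307 V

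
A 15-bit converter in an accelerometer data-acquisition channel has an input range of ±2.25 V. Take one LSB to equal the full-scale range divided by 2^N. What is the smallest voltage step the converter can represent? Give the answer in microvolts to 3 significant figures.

Full-scale range = 2.25 V − (-2.25 V) = 4.5 V.
There are 2^15 = 32768 steps.
LSB = 4.5 V ÷ 2^15 = 4.5/32768 V = 137 µV.

137 µV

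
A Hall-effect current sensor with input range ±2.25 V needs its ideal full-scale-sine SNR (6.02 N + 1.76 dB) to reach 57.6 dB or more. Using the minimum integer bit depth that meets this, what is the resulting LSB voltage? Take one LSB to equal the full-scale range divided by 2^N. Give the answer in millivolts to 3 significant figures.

4.39 mV

Range = 2.25 − (-2.25) = 4.5 V.
6.02 N + 1.76 ≥ 57.6 gives N ≥ 9.276, so the minimum integer is 10.
Step size = 4.5/1024 V = 4.39 mV.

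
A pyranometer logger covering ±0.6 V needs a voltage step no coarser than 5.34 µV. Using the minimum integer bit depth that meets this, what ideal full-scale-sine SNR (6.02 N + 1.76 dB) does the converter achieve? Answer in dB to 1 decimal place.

110.1 dB

Range = 0.6 − (-0.6) = 1.2 V.
Levels needed ≥ 1.2/5.34 µV = 224700. 2^18 = 262144 suffices, so N_min = 18.
Ideal SNR at N = 18: 6.02·18 + 1.76 = 110.1 dB.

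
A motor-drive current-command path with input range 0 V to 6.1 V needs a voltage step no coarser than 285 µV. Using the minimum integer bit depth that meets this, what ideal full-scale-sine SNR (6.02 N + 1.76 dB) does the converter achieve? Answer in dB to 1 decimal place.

Range is 6.1 V.
Levels needed ≥ 6.1/285 µV = 21400. 2^15 = 32768 suffices, so N_min = 15.
Ideal SNR at N = 15: 6.02·15 + 1.76 = 92.1 dB.

92.1 dB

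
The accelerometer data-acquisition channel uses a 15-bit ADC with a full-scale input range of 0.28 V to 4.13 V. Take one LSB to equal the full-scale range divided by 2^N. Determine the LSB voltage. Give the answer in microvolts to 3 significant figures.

Span: 4.13 V − (0.28 V) = 3.85 V.
2^15 = 32768 levels.
LSB = 3.85 V ÷ 2^15 = 3.85/32768 V = 117 µV.

117 µV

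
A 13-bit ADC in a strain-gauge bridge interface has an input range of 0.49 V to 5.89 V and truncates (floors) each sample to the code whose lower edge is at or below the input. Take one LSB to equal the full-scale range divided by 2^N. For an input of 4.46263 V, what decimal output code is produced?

6026

The full-scale span is 5.89 − (0.49) = 5.4 V. LSB = 5.4 V / 2^13 ≈ 0.6592 mV.
code = ⌊(V_in − V_min)/LSB⌋ = ⌊(V_in − V_min) × 2^13 / range⌋
     = ⌊(4.46263 − (0.49)) × 8192 / 5.4⌋ = ⌊3.97263 × 8192/5.4⌋
     = ⌊6026.627⌋ = 6026.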